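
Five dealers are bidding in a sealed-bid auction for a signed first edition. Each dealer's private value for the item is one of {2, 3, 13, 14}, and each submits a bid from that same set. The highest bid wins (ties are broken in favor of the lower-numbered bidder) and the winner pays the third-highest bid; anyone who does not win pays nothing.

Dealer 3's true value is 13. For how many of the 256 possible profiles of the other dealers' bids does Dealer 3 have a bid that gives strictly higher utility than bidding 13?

Others bid (2, 2, 2, 14): truth gives 0; bid 14 gives 11 > 0. Violating.
Others bid (2, 2, 3, 14): truth gives 0; bid 14 gives 10 > 0. Violating.
Others bid (2, 2, 14, 2): truth gives 0; bid 14 gives 11 > 0. Violating.
Others bid (2, 2, 14, 3): truth gives 0; bid 14 gives 10 > 0. Violating.
Others bid (2, 2, 2, 2): truth gives 11; no alternative beats it.
Others bid (2, 2, 2, 3): truth gives 11; no alternative beats it.
(Checking all 256 profiles: 32 have a profitable deviation, 224 do not.)

32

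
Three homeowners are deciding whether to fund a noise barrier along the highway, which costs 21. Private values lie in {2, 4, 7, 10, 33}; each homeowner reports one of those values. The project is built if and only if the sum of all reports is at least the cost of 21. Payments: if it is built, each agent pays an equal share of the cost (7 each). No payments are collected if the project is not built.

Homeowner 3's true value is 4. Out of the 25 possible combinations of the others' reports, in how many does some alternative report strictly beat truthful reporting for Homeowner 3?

Others report (7, 10): truth gives -3; report 2 gives 0 > -3. Violating.
Others report (10, 7): truth gives -3; report 2 gives 0 > -3. Violating.
Others report (2, 2): truth gives 0; no alternative beats it.
Others report (2, 4): truth gives 0; no alternative beats it.
(Checking all 25 profiles: 2 have a profitable deviation, 23 do not.)

2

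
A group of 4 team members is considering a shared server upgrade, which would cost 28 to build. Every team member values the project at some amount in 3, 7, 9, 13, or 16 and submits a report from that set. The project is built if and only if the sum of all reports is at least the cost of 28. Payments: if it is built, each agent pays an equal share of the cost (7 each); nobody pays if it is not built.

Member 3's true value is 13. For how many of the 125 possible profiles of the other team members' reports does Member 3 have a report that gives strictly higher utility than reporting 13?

Others report (3, 3, 7): truth gives 0; report 16 gives 6 > 0. Violating.
Others report (3, 7, 3): truth gives 0; report 16 gives 6 > 0. Violating.
Others report (7, 3, 3): truth gives 0; report 16 gives 6 > 0. Violating.
Others report (3, 3, 3): truth gives 0; no alternative beats it.
Others report (3, 3, 9): truth gives 6; no alternative beats it.
(Checking all 125 profiles: 3 have a profitable deviation, 122 do not.)

3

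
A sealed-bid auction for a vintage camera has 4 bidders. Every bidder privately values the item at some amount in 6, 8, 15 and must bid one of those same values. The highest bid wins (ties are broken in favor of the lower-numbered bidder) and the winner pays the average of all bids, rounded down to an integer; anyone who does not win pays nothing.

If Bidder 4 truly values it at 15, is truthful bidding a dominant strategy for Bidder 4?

Consider the case where Bidder 1 bids 6, Bidder 2 bids 6 and Bidder 3 bids 6.
Truthful bid 15: wins, pays 8, utility 15 - 8 = 7.
Bid 8 instead: wins, pays 6, utility 15 - 6 = 9.
Since 9 > 7, bidding 8 is strictly better here, so truthful bidding is not dominant.

No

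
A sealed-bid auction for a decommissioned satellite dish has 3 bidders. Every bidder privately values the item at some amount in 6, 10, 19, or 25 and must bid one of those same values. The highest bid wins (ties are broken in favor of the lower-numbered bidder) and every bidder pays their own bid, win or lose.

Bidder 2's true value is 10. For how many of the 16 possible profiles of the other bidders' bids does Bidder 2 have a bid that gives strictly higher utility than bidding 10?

Others bid (6, 19): truth gives -10; bid 6 gives -6 > -10. Violating.
Others bid (6, 25): truth gives -10; bid 6 gives -6 > -10. Violating.
Others bid (10, 6): truth gives -10; bid 6 gives -6 > -10. Violating.
Others bid (10, 10): truth gives -10; bid 6 gives -6 > -10. Violating.
Others bid (6, 6): truth gives 0; no alternative beats it.
Others bid (6, 10): truth gives 0; no alternative beats it.
(Checking all 16 profiles: 14 have a profitable deviation, 2 do not.)

14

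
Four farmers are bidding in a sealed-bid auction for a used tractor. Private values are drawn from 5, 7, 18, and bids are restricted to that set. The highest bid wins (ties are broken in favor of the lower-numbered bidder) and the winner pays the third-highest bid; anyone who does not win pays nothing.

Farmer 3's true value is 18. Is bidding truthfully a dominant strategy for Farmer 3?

Yes

Check each profile of the others' bids and compare truth against every alternative bid.
Others bid (5, 5, 18): truth gives 13, best alternative gives 0.
Others bid (5, 7, 5): truth gives 13, best alternative gives 0.
Others bid (7, 5, 5): truth gives 13, best alternative gives 0.
Others bid (5, 7, 7): truth gives 11, best alternative gives 0.
Others bid (5, 7, 18): truth gives 11, best alternative gives 0.
Others bid (7, 5, 7): truth gives 11, best alternative gives 0.
(Remaining 21 profiles checked similarly; truth is weakly best in each.)
In every case the truthful bid is at least as good as any alternative, so it is a dominant strategy.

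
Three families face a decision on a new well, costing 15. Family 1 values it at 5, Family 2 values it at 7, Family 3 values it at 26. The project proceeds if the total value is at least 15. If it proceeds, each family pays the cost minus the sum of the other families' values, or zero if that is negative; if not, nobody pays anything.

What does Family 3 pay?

3

Total value 38 ≥ cost 15, so the project is built.
The other families' values sum to 12.
Cost minus that sum is 15 - 12 = 3.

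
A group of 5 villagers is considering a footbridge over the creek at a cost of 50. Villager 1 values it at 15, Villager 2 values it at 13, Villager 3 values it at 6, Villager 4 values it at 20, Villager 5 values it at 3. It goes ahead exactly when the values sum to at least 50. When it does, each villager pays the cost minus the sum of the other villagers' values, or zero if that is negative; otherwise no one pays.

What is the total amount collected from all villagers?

Total value 57 ≥ cost 50, so it is built.
Villager 1: others sum to 42; max(0, 50 - 42) = 8.
Villager 2: others sum to 44; max(0, 50 - 44) = 6.
Villager 3: others sum to 51; max(0, 50 - 51) = 0.
Villager 4: others sum to 37; max(0, 50 - 37) = 13.
Villager 5: others sum to 54; max(0, 50 - 54) = 0.
Total collected = 8 + 6 + 0 + 13 + 0 = 27.

27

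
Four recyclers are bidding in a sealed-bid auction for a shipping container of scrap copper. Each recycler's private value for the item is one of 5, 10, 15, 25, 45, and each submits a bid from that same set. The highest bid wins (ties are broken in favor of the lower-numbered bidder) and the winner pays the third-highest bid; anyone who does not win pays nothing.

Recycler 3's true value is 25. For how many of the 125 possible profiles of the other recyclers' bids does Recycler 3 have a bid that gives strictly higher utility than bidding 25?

27

Others bid (5, 5, 45): truth gives 0; bid 45 gives 20 > 0. Violating.
Others bid (5, 10, 45): truth gives 0; bid 45 gives 15 > 0. Violating.
Others bid (5, 15, 45): truth gives 0; bid 45 gives 10 > 0. Violating.
Others bid (5, 25, 5): truth gives 0; bid 45 gives 20 > 0. Violating.
Others bid (5, 5, 5): truth gives 20; no alternative beats it.
Others bid (5, 5, 10): truth gives 20; no alternative beats it.
(Checking all 125 profiles: 27 have a profitable deviation, 98 do not.)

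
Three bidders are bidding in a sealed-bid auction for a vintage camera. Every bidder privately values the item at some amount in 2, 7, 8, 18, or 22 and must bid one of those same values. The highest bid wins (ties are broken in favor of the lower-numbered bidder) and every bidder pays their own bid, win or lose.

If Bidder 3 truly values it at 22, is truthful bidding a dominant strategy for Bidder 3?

Consider the case where Bidder 1 bids 2 and Bidder 2 bids 2.
Truthful bid 22: wins, pays 22, utility 22 - 22 = 0.
Bid 7 instead: wins, pays 7, utility 22 - 7 = 15.
Since 15 > 0, bidding 7 is strictly better here, so truthful bidding is not dominant.

No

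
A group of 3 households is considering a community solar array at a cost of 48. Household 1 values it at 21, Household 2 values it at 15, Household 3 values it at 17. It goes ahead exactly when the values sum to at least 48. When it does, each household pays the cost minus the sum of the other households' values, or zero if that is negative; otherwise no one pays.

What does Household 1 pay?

16

Total value 53 ≥ cost 48, so the project is built.
The other households' values sum to 32.
Cost minus that sum is 48 - 32 = 16.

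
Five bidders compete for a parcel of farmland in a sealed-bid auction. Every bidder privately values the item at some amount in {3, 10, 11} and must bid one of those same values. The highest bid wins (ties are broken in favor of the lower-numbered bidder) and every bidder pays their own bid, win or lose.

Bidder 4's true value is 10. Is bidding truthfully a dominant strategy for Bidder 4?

Consider the case where Bidder 1 bids 3, Bidder 2 bids 3, Bidder 3 bids 3 and Bidder 5 bids 11.
Truthful bid 10: loses but pays 10, utility -10.
Bid 3 instead: loses but pays 3, utility -3.
Since -3 > -10, bidding 3 is strictly better here, so truthful bidding is not dominant.

No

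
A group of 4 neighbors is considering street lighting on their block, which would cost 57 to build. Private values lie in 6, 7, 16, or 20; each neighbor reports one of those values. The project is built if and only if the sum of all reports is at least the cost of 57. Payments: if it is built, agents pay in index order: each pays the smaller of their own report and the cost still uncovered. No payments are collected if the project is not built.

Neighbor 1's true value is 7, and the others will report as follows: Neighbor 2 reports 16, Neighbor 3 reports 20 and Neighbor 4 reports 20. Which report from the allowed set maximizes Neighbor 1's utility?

Report 6: project built, pays 6, utility 7 - 6 = 1.
Report 7: project built, pays 7, utility 7 - 7 = 0.
Report 16: project built, pays 16, utility 7 - 16 = -9.
Report 20: project built, pays 20, utility 7 - 20 = -13.
The best choice is 6 with utility 1.

6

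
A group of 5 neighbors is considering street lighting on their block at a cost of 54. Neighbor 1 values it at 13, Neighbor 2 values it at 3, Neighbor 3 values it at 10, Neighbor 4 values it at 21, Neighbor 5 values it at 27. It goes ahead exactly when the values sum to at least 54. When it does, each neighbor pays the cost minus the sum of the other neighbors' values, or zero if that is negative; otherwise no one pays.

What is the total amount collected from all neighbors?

8

Total value 74 ≥ cost 54, so it is built.
Neighbor 1: others sum to 61; max(0, 54 - 61) = 0.
Neighbor 2: others sum to 71; max(0, 54 - 71) = 0.
Neighbor 3: others sum to 64; max(0, 54 - 64) = 0.
Neighbor 4: others sum to 53; max(0, 54 - 53) = 1.
Neighbor 5: others sum to 47; max(0, 54 - 47) = 7.
Total collected = 0 + 0 + 0 + 1 + 7 = 8.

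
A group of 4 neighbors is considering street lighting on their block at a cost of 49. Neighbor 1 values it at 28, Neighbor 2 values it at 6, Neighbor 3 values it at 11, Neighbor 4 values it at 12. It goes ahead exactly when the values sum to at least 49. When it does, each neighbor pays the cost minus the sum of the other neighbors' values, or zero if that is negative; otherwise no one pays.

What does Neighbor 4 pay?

Total value 57 ≥ cost 49, so the project is built.
The other neighbors' values sum to 45.
Cost minus that sum is 49 - 45 = 4.

4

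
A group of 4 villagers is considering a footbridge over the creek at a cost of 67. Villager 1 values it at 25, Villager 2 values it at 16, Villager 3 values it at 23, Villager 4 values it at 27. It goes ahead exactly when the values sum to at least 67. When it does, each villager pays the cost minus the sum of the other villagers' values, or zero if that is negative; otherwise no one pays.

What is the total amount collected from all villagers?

4

Total value 91 ≥ cost 67, so it is built.
Villager 1: others sum to 66; max(0, 67 - 66) = 1.
Villager 2: others sum to 75; max(0, 67 - 75) = 0.
Villager 3: others sum to 68; max(0, 67 - 68) = 0.
Villager 4: others sum to 64; max(0, 67 - 64) = 3.
Total collected = 1 + 0 + 0 + 3 = 4.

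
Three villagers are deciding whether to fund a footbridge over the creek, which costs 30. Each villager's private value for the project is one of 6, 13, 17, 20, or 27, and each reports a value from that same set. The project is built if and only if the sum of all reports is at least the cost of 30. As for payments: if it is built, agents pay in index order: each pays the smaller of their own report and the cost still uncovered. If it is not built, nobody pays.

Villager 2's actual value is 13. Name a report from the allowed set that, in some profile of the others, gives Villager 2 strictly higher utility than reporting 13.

6

Suppose Villager 1 reports 6 and Villager 3 reports 20.
Report 13: project built, pays 13, utility 13 - 13 = 0.
Report 6: project built, pays 6, utility 13 - 6 = 7.
So reporting 6 beats truth here (7 > 0).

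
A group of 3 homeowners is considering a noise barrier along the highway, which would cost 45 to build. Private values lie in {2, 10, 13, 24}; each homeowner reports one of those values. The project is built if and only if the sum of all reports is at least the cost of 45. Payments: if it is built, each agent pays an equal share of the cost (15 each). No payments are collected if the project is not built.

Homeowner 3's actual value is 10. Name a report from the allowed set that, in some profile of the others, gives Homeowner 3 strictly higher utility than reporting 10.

2

Suppose Homeowner 1 reports 13 and Homeowner 2 reports 24.
Report 10: project built, pays 15, utility 10 - 15 = -5.
Report 2: project not built, utility 0.
So reporting 2 beats truth here (0 > -5).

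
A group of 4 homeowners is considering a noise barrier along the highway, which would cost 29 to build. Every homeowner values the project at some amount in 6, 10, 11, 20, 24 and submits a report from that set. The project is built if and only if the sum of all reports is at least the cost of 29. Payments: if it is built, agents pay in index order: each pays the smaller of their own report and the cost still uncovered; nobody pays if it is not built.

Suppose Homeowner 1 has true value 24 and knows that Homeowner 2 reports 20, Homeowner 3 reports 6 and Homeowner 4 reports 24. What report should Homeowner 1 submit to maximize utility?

6

Report 6: project built, pays 6, utility 24 - 6 = 18.
Report 10: project built, pays 10, utility 24 - 10 = 14.
Report 11: project built, pays 11, utility 24 - 11 = 13.
Report 20: project built, pays 20, utility 24 - 20 = 4.
Report 24: project built, pays 24, utility 24 - 24 = 0.
The best choice is 6 with utility 18.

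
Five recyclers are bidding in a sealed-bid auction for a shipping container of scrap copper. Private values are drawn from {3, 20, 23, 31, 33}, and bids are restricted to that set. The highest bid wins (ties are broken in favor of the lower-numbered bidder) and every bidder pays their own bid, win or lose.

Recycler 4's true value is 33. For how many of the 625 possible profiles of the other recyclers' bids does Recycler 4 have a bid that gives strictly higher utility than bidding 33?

413

Others bid (3, 3, 3, 3): truth gives 0; bid 20 gives 13 > 0. Violating.
Others bid (3, 3, 3, 20): truth gives 0; bid 20 gives 13 > 0. Violating.
Others bid (3, 3, 3, 23): truth gives 0; bid 23 gives 10 > 0. Violating.
Others bid (3, 3, 3, 31): truth gives 0; bid 31 gives 2 > 0. Violating.
Others bid (3, 3, 3, 33): truth gives 0; no alternative beats it.
Others bid (3, 3, 20, 33): truth gives 0; no alternative beats it.
(Checking all 625 profiles: 413 have a profitable deviation, 212 do not.)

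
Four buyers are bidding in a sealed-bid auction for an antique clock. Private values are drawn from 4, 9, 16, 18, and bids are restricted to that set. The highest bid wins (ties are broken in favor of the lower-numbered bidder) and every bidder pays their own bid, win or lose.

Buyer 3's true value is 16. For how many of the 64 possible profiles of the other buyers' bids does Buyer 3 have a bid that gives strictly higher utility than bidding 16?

Others bid (4, 4, 4): truth gives 0; bid 9 gives 7 > 0. Violating.
Others bid (4, 4, 9): truth gives 0; bid 9 gives 7 > 0. Violating.
Others bid (4, 4, 18): truth gives -16; bid 18 gives -2 > -16. Violating.
Others bid (4, 9, 18): truth gives -16; bid 18 gives -2 > -16. Violating.
Others bid (4, 4, 16): truth gives 0; no alternative beats it.
Others bid (4, 9, 4): truth gives 0; no alternative beats it.
(Checking all 64 profiles: 54 have a profitable deviation, 10 do not.)

54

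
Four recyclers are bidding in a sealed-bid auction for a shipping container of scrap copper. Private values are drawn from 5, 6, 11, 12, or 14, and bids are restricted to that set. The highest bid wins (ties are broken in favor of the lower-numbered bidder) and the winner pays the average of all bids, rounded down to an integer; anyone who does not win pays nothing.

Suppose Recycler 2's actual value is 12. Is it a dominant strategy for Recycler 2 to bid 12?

Consider the case where Recycler 1 bids 5, Recycler 3 bids 5 and Recycler 4 bids 5.
Truthful bid 12: wins, pays 6, utility 12 - 6 = 6.
Bid 6 instead: wins, pays 5, utility 12 - 5 = 7.
Since 7 > 6, bidding 6 is strictly better here, so truthful bidding is not dominant.

No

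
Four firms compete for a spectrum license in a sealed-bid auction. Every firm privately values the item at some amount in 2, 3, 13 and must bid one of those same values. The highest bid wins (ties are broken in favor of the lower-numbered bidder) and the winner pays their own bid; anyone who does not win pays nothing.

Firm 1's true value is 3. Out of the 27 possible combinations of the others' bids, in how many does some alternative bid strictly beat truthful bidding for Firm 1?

1

Others bid (2, 2, 2): truth gives 0; bid 2 gives 1 > 0. Violating.
Others bid (2, 2, 3): truth gives 0; no alternative beats it.
Others bid (2, 2, 13): truth gives 0; no alternative beats it.
(Checking all 27 profiles: 1 has a profitable deviation, 26 do not.)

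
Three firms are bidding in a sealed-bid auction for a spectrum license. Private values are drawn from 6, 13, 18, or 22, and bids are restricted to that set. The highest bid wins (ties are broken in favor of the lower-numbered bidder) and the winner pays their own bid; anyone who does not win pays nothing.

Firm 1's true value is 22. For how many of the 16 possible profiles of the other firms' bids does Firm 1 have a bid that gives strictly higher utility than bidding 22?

Others bid (6, 6): truth gives 0; bid 6 gives 16 > 0. Violating.
Others bid (6, 13): truth gives 0; bid 13 gives 9 > 0. Violating.
Others bid (6, 18): truth gives 0; bid 18 gives 4 > 0. Violating.
Others bid (13, 6): truth gives 0; bid 13 gives 9 > 0. Violating.
Others bid (6, 22): truth gives 0; no alternative beats it.
Others bid (13, 22): truth gives 0; no alternative beats it.
(Checking all 16 profiles: 9 have a profitable deviation, 7 do not.)

9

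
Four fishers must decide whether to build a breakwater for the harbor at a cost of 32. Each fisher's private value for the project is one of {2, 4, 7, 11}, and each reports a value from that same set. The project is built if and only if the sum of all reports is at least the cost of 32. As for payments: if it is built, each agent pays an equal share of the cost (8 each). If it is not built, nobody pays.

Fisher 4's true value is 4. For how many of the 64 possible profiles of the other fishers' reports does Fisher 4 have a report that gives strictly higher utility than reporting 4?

Others report (7, 11, 11): truth gives -4; report 2 gives 0 > -4. Violating.
Others report (11, 7, 11): truth gives -4; report 2 gives 0 > -4. Violating.
Others report (11, 11, 7): truth gives -4; report 2 gives 0 > -4. Violating.
Others report (2, 2, 2): truth gives 0; no alternative beats it.
Others report (2, 2, 4): truth gives 0; no alternative beats it.
(Checking all 64 profiles: 3 have a profitable deviation, 61 do not.)

3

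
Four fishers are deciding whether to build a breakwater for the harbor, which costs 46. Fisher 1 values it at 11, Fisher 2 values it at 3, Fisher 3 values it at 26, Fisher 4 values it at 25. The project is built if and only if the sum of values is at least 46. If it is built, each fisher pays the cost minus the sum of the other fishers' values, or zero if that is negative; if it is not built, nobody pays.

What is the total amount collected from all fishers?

Total value 65 ≥ cost 46, so it is built.
Fisher 1: others sum to 54; max(0, 46 - 54) = 0.
Fisher 2: others sum to 62; max(0, 46 - 62) = 0.
Fisher 3: others sum to 39; max(0, 46 - 39) = 7.
Fisher 4: others sum to 40; max(0, 46 - 40) = 6.
Total collected = 0 + 0 + 7 + 6 = 13.

13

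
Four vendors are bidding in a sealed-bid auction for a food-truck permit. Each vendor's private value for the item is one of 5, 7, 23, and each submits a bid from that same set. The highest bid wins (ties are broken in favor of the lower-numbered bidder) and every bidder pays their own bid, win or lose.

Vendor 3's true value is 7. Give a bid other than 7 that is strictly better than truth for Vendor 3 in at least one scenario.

Suppose Vendor 1 bids 5, Vendor 2 bids 5 and Vendor 4 bids 23.
Bid 7: loses but pays 7, utility -7.
Bid 5: loses but pays 5, utility -5.
So bidding 5 beats truth here (-5 > -7).

5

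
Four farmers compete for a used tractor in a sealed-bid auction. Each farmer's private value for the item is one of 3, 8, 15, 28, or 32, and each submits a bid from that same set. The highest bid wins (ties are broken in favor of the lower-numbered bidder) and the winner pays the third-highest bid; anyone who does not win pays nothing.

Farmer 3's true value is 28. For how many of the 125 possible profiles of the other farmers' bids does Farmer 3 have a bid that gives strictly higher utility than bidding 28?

Others bid (3, 3, 32): truth gives 0; bid 32 gives 25 > 0. Violating.
Others bid (3, 8, 32): truth gives 0; bid 32 gives 20 > 0. Violating.
Others bid (3, 15, 32): truth gives 0; bid 32 gives 13 > 0. Violating.
Others bid (3, 28, 3): truth gives 0; bid 32 gives 25 > 0. Violating.
Others bid (3, 3, 3): truth gives 25; no alternative beats it.
Others bid (3, 3, 8): truth gives 25; no alternative beats it.
(Checking all 125 profiles: 27 have a profitable deviation, 98 do not.)

27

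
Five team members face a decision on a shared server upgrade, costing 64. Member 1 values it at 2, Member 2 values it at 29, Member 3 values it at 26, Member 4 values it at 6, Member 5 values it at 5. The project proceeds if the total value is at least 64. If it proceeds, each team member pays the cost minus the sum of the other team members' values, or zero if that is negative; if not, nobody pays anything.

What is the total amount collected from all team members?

50

Total value 68 ≥ cost 64, so it is built.
Member 1: others sum to 66; max(0, 64 - 66) = 0.
Member 2: others sum to 39; max(0, 64 - 39) = 25.
Member 3: others sum to 42; max(0, 64 - 42) = 22.
Member 4: others sum to 62; max(0, 64 - 62) = 2.
Member 5: others sum to 63; max(0, 64 - 63) = 1.
Total collected = 0 + 25 + 22 + 2 + 1 = 50.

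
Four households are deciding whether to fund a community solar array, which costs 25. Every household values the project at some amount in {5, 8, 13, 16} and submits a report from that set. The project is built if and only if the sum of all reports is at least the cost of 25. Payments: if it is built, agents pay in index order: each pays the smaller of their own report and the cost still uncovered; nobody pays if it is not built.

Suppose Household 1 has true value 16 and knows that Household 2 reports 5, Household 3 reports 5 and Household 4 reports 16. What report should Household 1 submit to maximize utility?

5

Report 5: project built, pays 5, utility 16 - 5 = 11.
Report 8: project built, pays 8, utility 16 - 8 = 8.
Report 13: project built, pays 13, utility 16 - 13 = 3.
Report 16: project built, pays 16, utility 16 - 16 = 0.
The best choice is 5 with utility 11.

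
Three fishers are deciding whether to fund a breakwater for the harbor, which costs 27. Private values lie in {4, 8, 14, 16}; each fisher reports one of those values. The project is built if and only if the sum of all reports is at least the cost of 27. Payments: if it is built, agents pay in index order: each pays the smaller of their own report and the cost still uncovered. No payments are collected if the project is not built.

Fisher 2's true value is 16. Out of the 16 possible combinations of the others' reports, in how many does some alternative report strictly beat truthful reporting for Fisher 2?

Others report (4, 14): truth gives 0; report 14 gives 2 > 0. Violating.
Others report (4, 16): truth gives 0; report 8 gives 8 > 0. Violating.
Others report (8, 8): truth gives 0; report 14 gives 2 > 0. Violating.
Others report (8, 14): truth gives 0; report 8 gives 8 > 0. Violating.
Others report (4, 4): truth gives 0; no alternative beats it.
Others report (4, 8): truth gives 0; no alternative beats it.
(Checking all 16 profiles: 12 have a profitable deviation, 4 do not.)

12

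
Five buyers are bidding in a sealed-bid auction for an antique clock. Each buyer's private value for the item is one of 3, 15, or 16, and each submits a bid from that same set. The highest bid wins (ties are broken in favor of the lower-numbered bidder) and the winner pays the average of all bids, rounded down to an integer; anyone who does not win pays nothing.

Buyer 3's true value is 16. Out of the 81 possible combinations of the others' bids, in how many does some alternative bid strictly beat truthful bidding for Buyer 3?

2

Others bid (3, 3, 3, 15): truth gives 8; bid 15 gives 9 > 8. Violating.
Others bid (3, 3, 15, 3): truth gives 8; bid 15 gives 9 > 8. Violating.
Others bid (3, 3, 3, 3): truth gives 11; no alternative beats it.
Others bid (3, 3, 3, 16): truth gives 8; no alternative beats it.
(Checking all 81 profiles: 2 have a profitable deviation, 79 do not.)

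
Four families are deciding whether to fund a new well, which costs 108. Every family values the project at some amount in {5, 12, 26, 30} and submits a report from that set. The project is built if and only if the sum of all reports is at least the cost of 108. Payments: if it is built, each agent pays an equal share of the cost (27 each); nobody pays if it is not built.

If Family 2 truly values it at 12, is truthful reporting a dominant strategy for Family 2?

Yes

Check each profile of the others' reports and compare truth against every alternative report.
Others report (5, 5, 5): truth gives 0, best alternative gives 0.
Others report (5, 5, 12): truth gives 0, best alternative gives 0.
Others report (5, 5, 26): truth gives 0, best alternative gives 0.
Others report (5, 5, 30): truth gives 0, best alternative gives 0.
Others report (5, 12, 5): truth gives 0, best alternative gives 0.
Others report (5, 12, 12): truth gives 0, best alternative gives 0.
(Remaining 58 profiles checked similarly; truth is weakly best in each.)
In every case the truthful report is at least as good as any alternative, so it is a dominant strategy.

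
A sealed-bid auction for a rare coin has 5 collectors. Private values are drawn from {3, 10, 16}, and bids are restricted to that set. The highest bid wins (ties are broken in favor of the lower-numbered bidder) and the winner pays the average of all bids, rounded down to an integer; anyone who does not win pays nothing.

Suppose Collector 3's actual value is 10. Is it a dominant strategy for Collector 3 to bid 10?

No

Consider the case where Collector 1 bids 3, Collector 2 bids 3, Collector 4 bids 3 and Collector 5 bids 16.
Truthful bid 10: loses, pays 0, utility 0.
Bid 16 instead: wins, pays 8, utility 10 - 8 = 2.
Since 2 > 0, bidding 16 is strictly better here, so truthful bidding is not dominant.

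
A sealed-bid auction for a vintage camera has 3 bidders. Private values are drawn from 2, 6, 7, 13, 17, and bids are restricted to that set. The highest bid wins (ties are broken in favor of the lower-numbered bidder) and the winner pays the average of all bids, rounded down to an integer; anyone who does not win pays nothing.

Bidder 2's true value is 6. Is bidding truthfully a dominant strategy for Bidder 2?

No

Consider the case where Bidder 1 bids 2 and Bidder 3 bids 7.
Truthful bid 6: loses, pays 0, utility 0.
Bid 7 instead: wins, pays 5, utility 6 - 5 = 1.
Since 1 > 0, bidding 7 is strictly better here, so truthful bidding is not dominant.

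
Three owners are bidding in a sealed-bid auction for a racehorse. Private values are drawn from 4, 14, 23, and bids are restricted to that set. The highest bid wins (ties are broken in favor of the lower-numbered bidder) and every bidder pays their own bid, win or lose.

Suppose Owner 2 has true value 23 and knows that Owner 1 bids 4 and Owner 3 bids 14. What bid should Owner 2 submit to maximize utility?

Bid 4: loses but pays 4, utility -4.
Bid 14: wins, pays 14, utility 23 - 14 = 9.
Bid 23: wins, pays 23, utility 23 - 23 = 0.
The best choice is 14 with utility 9.

14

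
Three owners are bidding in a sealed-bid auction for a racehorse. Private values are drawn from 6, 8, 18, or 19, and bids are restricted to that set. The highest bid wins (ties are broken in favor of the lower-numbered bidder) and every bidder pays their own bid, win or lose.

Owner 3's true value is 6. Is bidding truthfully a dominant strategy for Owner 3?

Consider the case where Owner 1 bids 6 and Owner 2 bids 6.
Truthful bid 6: loses but pays 6, utility -6.
Bid 8 instead: wins, pays 8, utility 6 - 8 = -2.
Since -2 > -6, bidding 8 is strictly better here, so truthful bidding is not dominant.

No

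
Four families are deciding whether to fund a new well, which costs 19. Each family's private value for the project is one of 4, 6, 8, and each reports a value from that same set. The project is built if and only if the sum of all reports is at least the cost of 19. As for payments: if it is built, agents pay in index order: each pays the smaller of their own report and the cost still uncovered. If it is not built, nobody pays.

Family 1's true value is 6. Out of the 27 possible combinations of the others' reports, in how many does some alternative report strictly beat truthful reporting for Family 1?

Others report (4, 4, 8): truth gives 0; report 4 gives 2 > 0. Violating.
Others report (4, 6, 6): truth gives 0; report 4 gives 2 > 0. Violating.
Others report (4, 6, 8): truth gives 0; report 4 gives 2 > 0. Violating.
Others report (4, 8, 4): truth gives 0; report 4 gives 2 > 0. Violating.
Others report (4, 4, 4): truth gives 0; no alternative beats it.
Others report (4, 4, 6): truth gives 0; no alternative beats it.
(Checking all 27 profiles: 23 have a profitable deviation, 4 do not.)

23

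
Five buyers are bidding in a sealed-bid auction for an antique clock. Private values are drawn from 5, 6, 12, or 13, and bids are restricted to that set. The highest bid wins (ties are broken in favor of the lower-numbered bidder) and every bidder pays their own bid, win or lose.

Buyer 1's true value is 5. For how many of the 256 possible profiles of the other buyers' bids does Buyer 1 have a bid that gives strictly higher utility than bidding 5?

15

Others bid (5, 5, 5, 6): truth gives -5; bid 6 gives -1 > -5. Violating.
Others bid (5, 5, 6, 5): truth gives -5; bid 6 gives -1 > -5. Violating.
Others bid (5, 5, 6, 6): truth gives -5; bid 6 gives -1 > -5. Violating.
Others bid (5, 6, 5, 5): truth gives -5; bid 6 gives -1 > -5. Violating.
Others bid (5, 5, 5, 5): truth gives 0; no alternative beats it.
Others bid (5, 5, 5, 12): truth gives -5; no alternative beats it.
(Checking all 256 profiles: 15 have a profitable deviation, 241 do not.)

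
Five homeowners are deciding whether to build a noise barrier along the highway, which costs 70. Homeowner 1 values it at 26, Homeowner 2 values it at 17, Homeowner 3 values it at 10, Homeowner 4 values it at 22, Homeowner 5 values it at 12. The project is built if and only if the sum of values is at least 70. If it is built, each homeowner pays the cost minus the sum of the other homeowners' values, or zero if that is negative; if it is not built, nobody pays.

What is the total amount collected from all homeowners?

Total value 87 ≥ cost 70, so it is built.
Homeowner 1: others sum to 61; max(0, 70 - 61) = 9.
Homeowner 2: others sum to 70; max(0, 70 - 70) = 0.
Homeowner 3: others sum to 77; max(0, 70 - 77) = 0.
Homeowner 4: others sum to 65; max(0, 70 - 65) = 5.
Homeowner 5: others sum to 75; max(0, 70 - 75) = 0.
Total collected = 9 + 0 + 0 + 5 + 0 = 14.

14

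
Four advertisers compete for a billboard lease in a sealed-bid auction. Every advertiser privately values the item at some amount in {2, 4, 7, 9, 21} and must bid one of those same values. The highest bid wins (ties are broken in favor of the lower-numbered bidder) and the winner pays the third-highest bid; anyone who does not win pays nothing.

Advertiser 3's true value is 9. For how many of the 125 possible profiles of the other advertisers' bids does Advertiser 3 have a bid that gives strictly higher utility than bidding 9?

27

Others bid (2, 2, 21): truth gives 0; bid 21 gives 7 > 0. Violating.
Others bid (2, 4, 21): truth gives 0; bid 21 gives 5 > 0. Violating.
Others bid (2, 7, 21): truth gives 0; bid 21 gives 2 > 0. Violating.
Others bid (2, 9, 2): truth gives 0; bid 21 gives 7 > 0. Violating.
Others bid (2, 2, 2): truth gives 7; no alternative beats it.
Others bid (2, 2, 4): truth gives 7; no alternative beats it.
(Checking all 125 profiles: 27 have a profitable deviation, 98 do not.)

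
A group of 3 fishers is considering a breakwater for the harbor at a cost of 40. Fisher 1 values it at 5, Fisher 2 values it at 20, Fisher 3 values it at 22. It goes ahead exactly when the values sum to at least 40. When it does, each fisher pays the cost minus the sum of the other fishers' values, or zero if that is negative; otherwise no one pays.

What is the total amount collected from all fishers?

28

Total value 47 ≥ cost 40, so it is built.
Fisher 1: others sum to 42; max(0, 40 - 42) = 0.
Fisher 2: others sum to 27; max(0, 40 - 27) = 13.
Fisher 3: others sum to 25; max(0, 40 - 25) = 15.
Total collected = 0 + 13 + 15 = 28.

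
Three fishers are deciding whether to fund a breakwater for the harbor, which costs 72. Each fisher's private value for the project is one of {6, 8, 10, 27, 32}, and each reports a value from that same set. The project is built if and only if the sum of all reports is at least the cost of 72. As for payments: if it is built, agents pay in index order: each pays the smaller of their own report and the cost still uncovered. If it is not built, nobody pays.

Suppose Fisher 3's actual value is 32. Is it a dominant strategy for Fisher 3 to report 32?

Yes

Check each profile of the others' reports and compare truth against every alternative report.
Others report (10, 32): truth gives 2, best alternative gives 0.
Others report (32, 10): truth gives 2, best alternative gives 0.
Others report (32, 32): truth gives 24, best alternative gives 24.
Others report (27, 32): truth gives 19, best alternative gives 19.
Others report (32, 27): truth gives 19, best alternative gives 19.
Others report (27, 27): truth gives 14, best alternative gives 14.
(Remaining 19 profiles checked similarly; truth is weakly best in each.)
In every case the truthful report is at least as good as any alternative, so it is a dominant strategy.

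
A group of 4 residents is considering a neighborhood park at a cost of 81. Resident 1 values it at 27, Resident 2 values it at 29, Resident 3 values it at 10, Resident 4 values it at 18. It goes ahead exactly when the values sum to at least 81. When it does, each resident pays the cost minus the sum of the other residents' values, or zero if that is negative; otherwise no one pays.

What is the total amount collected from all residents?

Total value 84 ≥ cost 81, so it is built.
Resident 1: others sum to 57; max(0, 81 - 57) = 24.
Resident 2: others sum to 55; max(0, 81 - 55) = 26.
Resident 3: others sum to 74; max(0, 81 - 74) = 7.
Resident 4: others sum to 66; max(0, 81 - 66) = 15.
Total collected = 24 + 26 + 7 + 15 = 72.

72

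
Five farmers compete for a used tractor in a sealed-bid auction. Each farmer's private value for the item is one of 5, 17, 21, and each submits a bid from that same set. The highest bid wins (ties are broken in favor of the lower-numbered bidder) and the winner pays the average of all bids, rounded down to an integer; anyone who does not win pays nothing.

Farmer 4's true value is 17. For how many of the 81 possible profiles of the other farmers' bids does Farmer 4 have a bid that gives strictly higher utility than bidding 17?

Others bid (5, 5, 5, 21): truth gives 0; bid 21 gives 6 > 0. Violating.
Others bid (5, 5, 17, 5): truth gives 0; bid 21 gives 7 > 0. Violating.
Others bid (5, 5, 17, 17): truth gives 0; bid 21 gives 4 > 0. Violating.
Others bid (5, 5, 17, 21): truth gives 0; bid 21 gives 4 > 0. Violating.
Others bid (5, 5, 5, 5): truth gives 10; no alternative beats it.
Others bid (5, 5, 5, 17): truth gives 8; no alternative beats it.
(Checking all 81 profiles: 20 have a profitable deviation, 61 do not.)

20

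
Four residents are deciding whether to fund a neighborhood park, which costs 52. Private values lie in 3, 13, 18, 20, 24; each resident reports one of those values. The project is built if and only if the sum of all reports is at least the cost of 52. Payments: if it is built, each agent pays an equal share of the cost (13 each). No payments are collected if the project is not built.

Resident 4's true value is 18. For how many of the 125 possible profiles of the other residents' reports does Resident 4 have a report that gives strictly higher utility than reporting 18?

Others report (3, 3, 24): truth gives 0; report 24 gives 5 > 0. Violating.
Others report (3, 13, 13): truth gives 0; report 24 gives 5 > 0. Violating.
Others report (3, 24, 3): truth gives 0; report 24 gives 5 > 0. Violating.
Others report (13, 3, 13): truth gives 0; report 24 gives 5 > 0. Violating.
Others report (3, 3, 3): truth gives 0; no alternative beats it.
Others report (3, 3, 13): truth gives 0; no alternative beats it.
(Checking all 125 profiles: 6 have a profitable deviation, 119 do not.)

6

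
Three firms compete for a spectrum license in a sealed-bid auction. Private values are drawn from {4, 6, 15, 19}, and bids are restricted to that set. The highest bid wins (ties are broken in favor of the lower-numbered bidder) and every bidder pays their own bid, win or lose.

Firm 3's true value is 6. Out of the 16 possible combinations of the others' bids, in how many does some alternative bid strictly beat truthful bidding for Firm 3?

15

Others bid (4, 6): truth gives -6; bid 4 gives -4 > -6. Violating.
Others bid (4, 15): truth gives -6; bid 4 gives -4 > -6. Violating.
Others bid (4, 19): truth gives -6; bid 4 gives -4 > -6. Violating.
Others bid (6, 4): truth gives -6; bid 4 gives -4 > -6. Violating.
Others bid (4, 4): truth gives 0; no alternative beats it.
(Checking all 16 profiles: 15 have a profitable deviation, 1 does not.)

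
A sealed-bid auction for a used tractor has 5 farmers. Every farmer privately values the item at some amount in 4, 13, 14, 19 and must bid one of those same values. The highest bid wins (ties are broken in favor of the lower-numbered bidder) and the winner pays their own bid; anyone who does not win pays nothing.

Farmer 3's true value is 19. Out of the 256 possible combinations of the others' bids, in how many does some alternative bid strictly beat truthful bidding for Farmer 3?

36

Others bid (4, 4, 4, 4): truth gives 0; bid 13 gives 6 > 0. Violating.
Others bid (4, 4, 4, 13): truth gives 0; bid 13 gives 6 > 0. Violating.
Others bid (4, 4, 4, 14): truth gives 0; bid 14 gives 5 > 0. Violating.
Others bid (4, 4, 13, 4): truth gives 0; bid 13 gives 6 > 0. Violating.
Others bid (4, 4, 4, 19): truth gives 0; no alternative beats it.
Others bid (4, 4, 13, 19): truth gives 0; no alternative beats it.
(Checking all 256 profiles: 36 have a profitable deviation, 220 do not.)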